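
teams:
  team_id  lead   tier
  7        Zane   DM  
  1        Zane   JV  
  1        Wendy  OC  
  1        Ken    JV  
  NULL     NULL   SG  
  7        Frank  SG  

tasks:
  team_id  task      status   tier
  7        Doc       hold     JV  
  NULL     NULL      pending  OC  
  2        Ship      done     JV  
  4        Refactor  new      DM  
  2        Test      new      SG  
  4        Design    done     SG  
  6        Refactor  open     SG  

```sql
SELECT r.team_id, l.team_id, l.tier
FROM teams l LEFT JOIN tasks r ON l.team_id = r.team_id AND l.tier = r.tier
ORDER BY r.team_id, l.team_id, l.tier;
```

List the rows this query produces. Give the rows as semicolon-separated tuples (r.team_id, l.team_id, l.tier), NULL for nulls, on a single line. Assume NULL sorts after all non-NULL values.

(NULL, 1, JV); (NULL, 1, JV); (NULL, 1, OC); (NULL, 7, DM); (NULL, 7, SG); (NULL, NULL, SG)

LEFT JOIN keeps every row from `teams`; unmatched rows get NULL for `tasks`'s columns.
Matching on l.team_id = r.team_id AND l.tier = r.tier. A NULL in a compared column never satisfies the condition.
Matched pairs: 0; unmatched l rows kept: 6.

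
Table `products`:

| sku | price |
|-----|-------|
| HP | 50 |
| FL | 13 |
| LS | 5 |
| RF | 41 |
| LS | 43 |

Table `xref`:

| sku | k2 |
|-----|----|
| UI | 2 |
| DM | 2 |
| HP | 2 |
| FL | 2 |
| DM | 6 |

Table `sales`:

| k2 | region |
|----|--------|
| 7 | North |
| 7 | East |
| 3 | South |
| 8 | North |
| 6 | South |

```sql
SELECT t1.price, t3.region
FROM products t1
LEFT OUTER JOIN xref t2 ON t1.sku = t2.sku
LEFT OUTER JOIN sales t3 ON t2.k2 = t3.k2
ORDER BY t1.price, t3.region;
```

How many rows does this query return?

5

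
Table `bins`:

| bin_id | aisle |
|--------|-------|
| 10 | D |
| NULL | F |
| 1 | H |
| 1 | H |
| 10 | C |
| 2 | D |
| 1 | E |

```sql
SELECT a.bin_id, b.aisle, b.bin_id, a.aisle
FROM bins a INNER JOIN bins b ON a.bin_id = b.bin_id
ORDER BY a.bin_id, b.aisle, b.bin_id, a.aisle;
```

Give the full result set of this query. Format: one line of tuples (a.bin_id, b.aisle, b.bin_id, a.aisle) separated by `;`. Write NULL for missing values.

(1, E, 1, E); (1, E, 1, H); (1, E, 1, H); (1, H, 1, E); (1, H, 1, E); (1, H, 1, H); (1, H, 1, H); (1, H, 1, H); (1, H, 1, H); (2, D, 2, D); (10, C, 10, C); (10, C, 10, D); (10, D, 10, C); (10, D, 10, D)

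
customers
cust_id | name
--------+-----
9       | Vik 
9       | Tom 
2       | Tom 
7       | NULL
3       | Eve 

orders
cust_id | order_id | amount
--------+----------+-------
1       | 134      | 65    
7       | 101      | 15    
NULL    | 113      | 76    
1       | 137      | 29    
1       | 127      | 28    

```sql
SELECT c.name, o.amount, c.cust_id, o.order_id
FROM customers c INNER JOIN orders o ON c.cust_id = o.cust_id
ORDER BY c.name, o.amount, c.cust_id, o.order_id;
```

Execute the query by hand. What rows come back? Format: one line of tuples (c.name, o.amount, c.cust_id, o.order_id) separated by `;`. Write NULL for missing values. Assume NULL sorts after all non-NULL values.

(NULL, 15, 7, 101)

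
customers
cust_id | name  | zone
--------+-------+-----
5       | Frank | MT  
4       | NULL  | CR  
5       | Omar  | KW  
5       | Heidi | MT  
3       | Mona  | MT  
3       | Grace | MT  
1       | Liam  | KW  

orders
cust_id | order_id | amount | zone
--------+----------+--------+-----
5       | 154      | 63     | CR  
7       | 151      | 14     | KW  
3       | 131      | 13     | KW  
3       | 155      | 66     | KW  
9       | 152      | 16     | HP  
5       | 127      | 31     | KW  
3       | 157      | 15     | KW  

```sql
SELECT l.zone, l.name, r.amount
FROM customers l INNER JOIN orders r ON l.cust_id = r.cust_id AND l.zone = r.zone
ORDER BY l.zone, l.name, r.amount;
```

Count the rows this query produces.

1

INNER JOIN keeps only pairs where the ON condition holds.
Matching on l.cust_id = r.cust_id AND l.zone = r.zone.
Matched pairs: 1.
Total: 1 rows.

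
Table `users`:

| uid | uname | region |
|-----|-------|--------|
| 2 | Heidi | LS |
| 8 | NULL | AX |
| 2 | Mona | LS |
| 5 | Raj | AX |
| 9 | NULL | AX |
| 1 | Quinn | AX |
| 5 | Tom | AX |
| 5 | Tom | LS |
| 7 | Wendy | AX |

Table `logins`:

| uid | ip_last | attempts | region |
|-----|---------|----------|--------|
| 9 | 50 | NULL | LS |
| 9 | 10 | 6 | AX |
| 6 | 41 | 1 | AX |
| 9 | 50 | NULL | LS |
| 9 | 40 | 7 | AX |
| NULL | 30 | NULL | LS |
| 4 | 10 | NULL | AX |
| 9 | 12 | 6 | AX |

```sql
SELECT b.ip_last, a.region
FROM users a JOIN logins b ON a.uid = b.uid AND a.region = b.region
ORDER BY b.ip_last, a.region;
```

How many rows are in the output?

3

INNER JOIN keeps only pairs where the ON condition holds.
Matching on a.uid = b.uid AND a.region = b.region. A NULL in a compared column never satisfies the condition.
- a (uid=2, region=LS) has no partner → excluded.
- a (uid=8, region=AX) has no partner → excluded.
- a (uid=2, region=LS) has no partner → excluded.
- a (uid=5, region=AX) has no partner → excluded.
- a (uid=9, region=AX) pairs with 3 row(s) of b.
- a (uid=1, region=AX) has no partner → excluded.
- a (uid=5, region=AX) has no partner → excluded.
- a (uid=5, region=LS) has no partner → excluded.
- a (uid=7, region=AX) has no partner → excluded.
Total: 3 rows.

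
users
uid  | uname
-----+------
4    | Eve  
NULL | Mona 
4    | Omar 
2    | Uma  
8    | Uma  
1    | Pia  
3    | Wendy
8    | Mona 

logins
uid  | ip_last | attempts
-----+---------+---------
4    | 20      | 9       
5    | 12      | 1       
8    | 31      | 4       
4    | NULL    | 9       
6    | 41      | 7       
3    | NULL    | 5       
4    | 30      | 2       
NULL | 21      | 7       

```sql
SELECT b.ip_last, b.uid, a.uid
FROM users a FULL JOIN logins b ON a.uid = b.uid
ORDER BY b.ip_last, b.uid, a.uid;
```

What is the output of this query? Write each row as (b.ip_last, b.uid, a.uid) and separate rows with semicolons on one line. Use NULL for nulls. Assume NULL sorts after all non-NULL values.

(12, 5, NULL); (20, 4, 4); (20, 4, 4); (21, NULL, NULL); (30, 4, 4); (30, 4, 4); (31, 8, 8); (31, 8, 8); (41, 6, NULL); (NULL, 3, 3); (NULL, 4, 4); (NULL, 4, 4); (NULL, NULL, 1); (NULL, NULL, 2); (NULL, NULL, NULL)

FULL OUTER JOIN keeps every row from both sides; unmatched rows get NULL for the other side's columns.
Matching on a.uid = b.uid. A NULL in a compared column never satisfies the condition.
Matched pairs: 9; unmatched a rows kept: 3; unmatched b rows kept: 3.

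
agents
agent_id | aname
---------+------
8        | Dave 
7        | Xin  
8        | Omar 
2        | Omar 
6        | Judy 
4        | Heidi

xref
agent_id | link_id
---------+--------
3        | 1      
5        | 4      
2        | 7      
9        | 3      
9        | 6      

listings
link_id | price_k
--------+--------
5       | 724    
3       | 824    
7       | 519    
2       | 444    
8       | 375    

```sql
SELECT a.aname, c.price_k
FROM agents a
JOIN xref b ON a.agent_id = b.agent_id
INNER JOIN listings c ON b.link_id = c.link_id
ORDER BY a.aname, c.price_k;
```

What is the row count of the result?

1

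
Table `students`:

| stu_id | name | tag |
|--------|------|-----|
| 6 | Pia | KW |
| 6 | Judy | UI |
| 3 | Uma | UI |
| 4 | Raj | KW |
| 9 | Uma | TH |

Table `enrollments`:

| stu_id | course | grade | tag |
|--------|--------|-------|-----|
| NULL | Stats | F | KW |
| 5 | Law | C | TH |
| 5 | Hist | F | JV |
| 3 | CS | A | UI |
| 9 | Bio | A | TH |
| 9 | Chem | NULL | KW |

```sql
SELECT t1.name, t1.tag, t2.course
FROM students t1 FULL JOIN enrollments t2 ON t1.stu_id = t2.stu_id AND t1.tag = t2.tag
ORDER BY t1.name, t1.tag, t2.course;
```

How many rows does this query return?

9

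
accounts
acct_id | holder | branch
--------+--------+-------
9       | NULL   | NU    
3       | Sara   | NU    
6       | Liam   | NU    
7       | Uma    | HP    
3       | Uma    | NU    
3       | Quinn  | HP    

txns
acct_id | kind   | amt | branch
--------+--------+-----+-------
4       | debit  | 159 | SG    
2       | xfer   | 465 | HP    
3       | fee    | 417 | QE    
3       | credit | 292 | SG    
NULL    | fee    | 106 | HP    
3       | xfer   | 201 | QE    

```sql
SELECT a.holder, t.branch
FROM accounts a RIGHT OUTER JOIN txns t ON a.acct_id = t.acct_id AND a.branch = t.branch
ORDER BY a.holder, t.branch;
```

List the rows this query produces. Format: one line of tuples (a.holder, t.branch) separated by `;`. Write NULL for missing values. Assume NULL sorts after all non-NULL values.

RIGHT JOIN keeps every row from `txns`; unmatched rows get NULL for `accounts`'s columns.
Matching on a.acct_id = t.acct_id AND a.branch = t.branch. A NULL in a compared column never satisfies the condition.
- acct_id=9, branch=NU: no matching t row.
- acct_id=3, branch=NU: no matching t row.
- acct_id=6, branch=NU: no matching t row.
- acct_id=7, branch=HP: no matching t row.
- acct_id=3, branch=NU: no matching t row.
- acct_id=3, branch=HP: no matching t row.
- 6 row(s) from t found no a partner → padded with NULL.
After projecting and ordering:
a.holder | t.branch
NULL | HP
NULL | HP
NULL | QE
NULL | QE
NULL | SG
NULL | SG

(NULL, HP); (NULL, HP); (NULL, QE); (NULL, QE); (NULL, SG); (NULL, SG)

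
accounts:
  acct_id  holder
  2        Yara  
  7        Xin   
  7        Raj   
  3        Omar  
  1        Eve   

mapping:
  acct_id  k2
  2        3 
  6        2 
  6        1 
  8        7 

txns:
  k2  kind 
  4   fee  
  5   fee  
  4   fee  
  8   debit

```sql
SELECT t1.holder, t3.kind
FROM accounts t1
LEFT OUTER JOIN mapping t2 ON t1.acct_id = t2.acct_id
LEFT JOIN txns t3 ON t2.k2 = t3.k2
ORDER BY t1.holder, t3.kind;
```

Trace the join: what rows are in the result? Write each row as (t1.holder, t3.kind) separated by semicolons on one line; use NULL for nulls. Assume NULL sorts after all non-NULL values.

Evaluate left to right. First `accounts t1 LEFT JOIN mapping t2` on acct_id: 5 row(s).
Then LEFT JOIN `txns t3` on k2: each of those 5 rows is kept; rows whose t2.k2 has no match in t3 get NULL for t3's columns.

(Eve, NULL); (Omar, NULL); (Raj, NULL); (Xin, NULL); (Yara, NULL)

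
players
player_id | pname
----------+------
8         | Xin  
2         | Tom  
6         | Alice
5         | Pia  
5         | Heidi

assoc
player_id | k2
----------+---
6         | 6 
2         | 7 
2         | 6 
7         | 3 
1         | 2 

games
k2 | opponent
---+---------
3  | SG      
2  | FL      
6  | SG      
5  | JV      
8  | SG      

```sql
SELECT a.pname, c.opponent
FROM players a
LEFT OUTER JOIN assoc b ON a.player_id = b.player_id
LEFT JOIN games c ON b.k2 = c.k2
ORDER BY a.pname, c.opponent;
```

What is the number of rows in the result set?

6

Evaluate left to right. First `players a LEFT JOIN assoc b` on player_id: 6 row(s).
Then LEFT JOIN `games c` on k2: each of those 6 rows is kept; rows whose b.k2 has no match in c get NULL for c's columns.
Result: 6 row(s).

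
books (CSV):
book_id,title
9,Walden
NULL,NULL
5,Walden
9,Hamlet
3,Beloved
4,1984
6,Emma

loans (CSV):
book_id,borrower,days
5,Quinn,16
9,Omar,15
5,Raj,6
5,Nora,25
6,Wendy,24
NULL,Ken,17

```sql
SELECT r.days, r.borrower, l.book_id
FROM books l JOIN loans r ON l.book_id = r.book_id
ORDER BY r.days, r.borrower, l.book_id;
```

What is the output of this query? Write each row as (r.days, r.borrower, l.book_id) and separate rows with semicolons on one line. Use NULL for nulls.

INNER JOIN keeps only pairs where the ON condition holds.
Matching on l.book_id = r.book_id. A NULL in a compared column never satisfies the condition.
Matched pairs: 6.

(6, Raj, 5); (15, Omar, 9); (15, Omar, 9); (16, Quinn, 5); (24, Wendy, 6); (25, Nora, 5)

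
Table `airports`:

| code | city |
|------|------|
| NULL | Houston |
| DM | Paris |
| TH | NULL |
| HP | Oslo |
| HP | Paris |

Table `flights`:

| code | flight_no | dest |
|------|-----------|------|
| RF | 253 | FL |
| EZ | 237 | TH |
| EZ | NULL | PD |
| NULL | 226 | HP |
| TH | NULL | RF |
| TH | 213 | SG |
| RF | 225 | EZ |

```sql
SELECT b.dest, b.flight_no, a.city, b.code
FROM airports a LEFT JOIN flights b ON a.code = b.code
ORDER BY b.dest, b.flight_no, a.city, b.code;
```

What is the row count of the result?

6

LEFT JOIN keeps every row from `airports`; unmatched rows get NULL for `flights`'s columns.
Matching on a.code = b.code. A NULL in a compared column never satisfies the condition.
- code=NULL: no b row matches, row kept with b columns NULL.
- code=DM: no b row matches, row kept with b columns NULL.
- code=TH: 2 matching b row(s), so 2 row(s) emitted.
- code=HP: no b row matches, row kept with b columns NULL.
- code=HP: no b row matches, row kept with b columns NULL.
Total: 2 matched + 4 padded = 6 rows.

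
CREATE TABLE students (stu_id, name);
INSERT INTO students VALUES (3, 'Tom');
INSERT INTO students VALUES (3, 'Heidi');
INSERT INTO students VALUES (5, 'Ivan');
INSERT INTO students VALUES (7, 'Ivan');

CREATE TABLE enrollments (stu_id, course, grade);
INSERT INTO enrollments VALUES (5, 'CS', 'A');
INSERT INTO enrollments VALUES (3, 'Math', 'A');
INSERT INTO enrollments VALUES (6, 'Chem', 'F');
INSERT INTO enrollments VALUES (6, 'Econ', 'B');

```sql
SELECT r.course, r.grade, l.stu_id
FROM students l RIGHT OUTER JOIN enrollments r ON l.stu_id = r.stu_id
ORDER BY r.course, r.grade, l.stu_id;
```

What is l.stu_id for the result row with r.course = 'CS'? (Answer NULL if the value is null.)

5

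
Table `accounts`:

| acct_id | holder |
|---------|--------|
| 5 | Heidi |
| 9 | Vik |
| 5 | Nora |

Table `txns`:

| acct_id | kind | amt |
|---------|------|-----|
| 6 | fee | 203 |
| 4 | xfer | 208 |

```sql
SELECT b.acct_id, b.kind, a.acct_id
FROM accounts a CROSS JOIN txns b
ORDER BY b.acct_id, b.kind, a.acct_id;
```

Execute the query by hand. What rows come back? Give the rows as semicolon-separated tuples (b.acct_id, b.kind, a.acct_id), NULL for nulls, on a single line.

(4, xfer, 5); (4, xfer, 5); (4, xfer, 9); (6, fee, 5); (6, fee, 5); (6, fee, 9)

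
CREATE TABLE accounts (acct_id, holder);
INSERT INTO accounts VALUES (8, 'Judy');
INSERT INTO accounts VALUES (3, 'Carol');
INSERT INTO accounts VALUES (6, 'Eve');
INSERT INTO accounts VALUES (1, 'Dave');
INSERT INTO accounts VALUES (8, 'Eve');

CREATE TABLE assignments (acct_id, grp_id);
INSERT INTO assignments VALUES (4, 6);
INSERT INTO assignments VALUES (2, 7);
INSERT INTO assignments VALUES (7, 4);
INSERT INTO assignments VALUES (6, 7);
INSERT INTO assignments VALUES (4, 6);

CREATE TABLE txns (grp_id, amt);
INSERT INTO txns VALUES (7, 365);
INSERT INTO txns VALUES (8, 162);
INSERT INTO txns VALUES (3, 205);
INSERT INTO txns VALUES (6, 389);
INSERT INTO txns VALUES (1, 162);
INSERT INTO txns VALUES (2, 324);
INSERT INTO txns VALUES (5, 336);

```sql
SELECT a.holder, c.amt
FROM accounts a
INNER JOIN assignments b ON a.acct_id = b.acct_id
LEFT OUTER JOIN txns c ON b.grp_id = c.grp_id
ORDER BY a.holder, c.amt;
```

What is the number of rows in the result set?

Step 1 — a INNER JOIN b on acct_id → 1 row(s).
Then LEFT JOIN `txns c` on grp_id: each of those 1 rows is kept; rows whose b.grp_id has no match in c get NULL for c's columns.
Result: 1 row(s).

1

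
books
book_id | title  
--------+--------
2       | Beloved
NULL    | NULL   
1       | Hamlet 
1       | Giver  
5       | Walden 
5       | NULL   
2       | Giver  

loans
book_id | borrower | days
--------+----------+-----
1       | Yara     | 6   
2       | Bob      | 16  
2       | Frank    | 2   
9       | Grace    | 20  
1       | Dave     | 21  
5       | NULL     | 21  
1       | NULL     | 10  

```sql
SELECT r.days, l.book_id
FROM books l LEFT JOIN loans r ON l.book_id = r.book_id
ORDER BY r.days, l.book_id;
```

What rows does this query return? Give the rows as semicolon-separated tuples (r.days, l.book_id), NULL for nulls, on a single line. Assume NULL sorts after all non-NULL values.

(2, 2); (2, 2); (6, 1); (6, 1); (10, 1); (10, 1); (16, 2); (16, 2); (21, 1); (21, 1); (21, 5); (21, 5); (NULL, NULL)

LEFT JOIN keeps every row from `books`; unmatched rows get NULL for `loans`'s columns.
Matching on l.book_id = r.book_id. A NULL in a compared column never satisfies the condition.
- l row (book_id=2): matches 2 r row(s) → 2 output row(s).
- l row (book_id=NULL): no match → kept, r columns NULL.
- l row (book_id=1): matches 3 r row(s) → 3 output row(s).
- l row (book_id=1): matches 3 r row(s) → 3 output row(s).
- l row (book_id=5): matches 1 r row(s) → 1 output row(s).
- l row (book_id=5): matches 1 r row(s) → 1 output row(s).
- l row (book_id=2): matches 2 r row(s) → 2 output row(s).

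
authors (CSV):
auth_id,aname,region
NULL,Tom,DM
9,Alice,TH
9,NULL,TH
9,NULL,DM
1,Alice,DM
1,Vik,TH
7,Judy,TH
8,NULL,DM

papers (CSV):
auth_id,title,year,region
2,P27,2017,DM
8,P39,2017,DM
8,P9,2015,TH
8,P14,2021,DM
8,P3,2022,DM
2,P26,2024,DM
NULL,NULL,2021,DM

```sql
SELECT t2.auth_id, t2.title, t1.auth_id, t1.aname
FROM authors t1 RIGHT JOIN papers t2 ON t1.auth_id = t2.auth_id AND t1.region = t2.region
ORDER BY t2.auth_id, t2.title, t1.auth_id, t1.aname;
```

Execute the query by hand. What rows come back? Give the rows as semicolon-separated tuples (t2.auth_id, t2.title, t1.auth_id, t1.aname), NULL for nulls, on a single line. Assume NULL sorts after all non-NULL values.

RIGHT JOIN keeps every row from `papers`; unmatched rows get NULL for `authors`'s columns.
Matching on t1.auth_id = t2.auth_id AND t1.region = t2.region. A NULL in a compared column never satisfies the condition.
Matched pairs: 3; unmatched t2 rows kept: 4.

(2, P26, NULL, NULL); (2, P27, NULL, NULL); (8, P14, 8, NULL); (8, P3, 8, NULL); (8, P39, 8, NULL); (8, P9, NULL, NULL); (NULL, NULL, NULL, NULL)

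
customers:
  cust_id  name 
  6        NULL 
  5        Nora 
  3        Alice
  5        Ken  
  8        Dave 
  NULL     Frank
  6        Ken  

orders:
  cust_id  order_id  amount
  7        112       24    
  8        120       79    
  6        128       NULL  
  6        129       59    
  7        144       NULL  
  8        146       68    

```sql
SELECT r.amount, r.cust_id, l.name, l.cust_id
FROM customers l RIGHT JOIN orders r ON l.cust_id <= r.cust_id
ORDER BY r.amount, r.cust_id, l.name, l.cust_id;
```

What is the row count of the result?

32

RIGHT JOIN keeps every row from `orders`; unmatched rows get NULL for `customers`'s columns.
Matching on l.cust_id <= r.cust_id. A NULL in a compared column never satisfies the condition.
Matched pairs: 32; unmatched r rows kept: 0.
Total: 32 rows.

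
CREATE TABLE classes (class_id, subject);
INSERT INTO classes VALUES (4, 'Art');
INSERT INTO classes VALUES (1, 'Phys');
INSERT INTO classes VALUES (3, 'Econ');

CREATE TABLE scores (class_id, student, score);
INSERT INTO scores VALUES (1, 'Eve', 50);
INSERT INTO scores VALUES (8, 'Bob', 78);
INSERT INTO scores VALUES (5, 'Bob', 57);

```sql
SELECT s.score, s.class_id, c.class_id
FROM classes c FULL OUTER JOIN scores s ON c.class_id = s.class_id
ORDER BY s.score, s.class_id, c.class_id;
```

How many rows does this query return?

FULL OUTER JOIN keeps every row from both sides; unmatched rows get NULL for the other side's columns.
Matching on c.class_id = s.class_id.
- c[0] class_id=4 → no match; kept with NULLs on the s side.
- c[1] class_id=1 → 1 match(es) in s → 1 row(s).
- c[2] class_id=3 → no match; kept with NULLs on the s side.
- 2 s row(s) had no c match → kept, c columns NULL.
Total: 1 matched + 4 padded = 5 rows.

5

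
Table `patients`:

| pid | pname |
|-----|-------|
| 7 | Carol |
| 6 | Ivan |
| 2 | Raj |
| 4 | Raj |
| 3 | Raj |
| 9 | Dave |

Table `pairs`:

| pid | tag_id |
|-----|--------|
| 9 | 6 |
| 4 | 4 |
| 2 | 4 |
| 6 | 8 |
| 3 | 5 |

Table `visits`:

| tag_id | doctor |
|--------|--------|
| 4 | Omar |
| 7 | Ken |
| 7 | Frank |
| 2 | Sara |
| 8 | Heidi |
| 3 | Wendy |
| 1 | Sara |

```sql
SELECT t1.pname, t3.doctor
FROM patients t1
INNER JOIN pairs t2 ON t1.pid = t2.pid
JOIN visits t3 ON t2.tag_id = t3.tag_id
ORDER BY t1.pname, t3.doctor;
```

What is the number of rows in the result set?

3

Joins associate left-to-right: patients INNER JOIN pairs on pid gives 5 intermediate row(s).
Then INNER JOIN `visits t3` on tag_id: keep only rows whose t2.tag_id appears in t3.
Result: 3 row(s).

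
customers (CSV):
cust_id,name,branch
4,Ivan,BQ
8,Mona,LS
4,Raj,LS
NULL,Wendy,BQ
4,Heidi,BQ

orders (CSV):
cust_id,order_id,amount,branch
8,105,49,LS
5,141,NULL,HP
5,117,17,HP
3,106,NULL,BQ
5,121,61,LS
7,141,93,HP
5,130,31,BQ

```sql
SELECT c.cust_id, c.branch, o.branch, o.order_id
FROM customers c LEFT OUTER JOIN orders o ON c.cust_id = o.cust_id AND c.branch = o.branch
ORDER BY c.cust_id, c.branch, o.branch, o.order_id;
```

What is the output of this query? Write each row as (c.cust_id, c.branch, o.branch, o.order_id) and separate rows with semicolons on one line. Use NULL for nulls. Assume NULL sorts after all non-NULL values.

(4, BQ, NULL, NULL); (4, BQ, NULL, NULL); (4, LS, NULL, NULL); (8, LS, LS, 105); (NULL, BQ, NULL, NULL)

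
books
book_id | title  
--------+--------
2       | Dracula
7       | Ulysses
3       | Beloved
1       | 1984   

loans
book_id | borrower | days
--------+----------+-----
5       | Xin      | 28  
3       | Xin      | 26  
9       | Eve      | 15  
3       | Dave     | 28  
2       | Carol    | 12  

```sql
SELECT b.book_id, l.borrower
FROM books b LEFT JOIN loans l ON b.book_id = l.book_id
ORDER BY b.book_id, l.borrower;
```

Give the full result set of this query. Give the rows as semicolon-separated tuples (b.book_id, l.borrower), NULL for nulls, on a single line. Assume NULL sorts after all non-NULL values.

(1, NULL); (2, Carol); (3, Dave); (3, Xin); (7, NULL)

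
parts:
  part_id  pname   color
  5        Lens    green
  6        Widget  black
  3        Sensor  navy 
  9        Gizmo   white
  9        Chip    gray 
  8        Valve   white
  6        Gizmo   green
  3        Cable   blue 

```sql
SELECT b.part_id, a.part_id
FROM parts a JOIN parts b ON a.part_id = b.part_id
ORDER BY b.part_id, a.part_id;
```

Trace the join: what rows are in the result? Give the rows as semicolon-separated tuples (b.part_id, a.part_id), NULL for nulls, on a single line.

INNER JOIN keeps only pairs where the ON condition holds.
Matching on a.part_id = b.part_id.
- part_id=5: 1 matching b row(s), so 1 row(s) emitted.
- part_id=6: 2 matching b row(s), so 2 row(s) emitted.
- part_id=3: 2 matching b row(s), so 2 row(s) emitted.
- part_id=9: 2 matching b row(s), so 2 row(s) emitted.
- part_id=9: 2 matching b row(s), so 2 row(s) emitted.
- part_id=8: 1 matching b row(s), so 1 row(s) emitted.
- part_id=6: 2 matching b row(s), so 2 row(s) emitted.
- part_id=3: 2 matching b row(s), so 2 row(s) emitted.

(3, 3); (3, 3); (3, 3); (3, 3); (5, 5); (6, 6); (6, 6); (6, 6); (6, 6); (8, 8); (9, 9); (9, 9); (9, 9); (9, 9)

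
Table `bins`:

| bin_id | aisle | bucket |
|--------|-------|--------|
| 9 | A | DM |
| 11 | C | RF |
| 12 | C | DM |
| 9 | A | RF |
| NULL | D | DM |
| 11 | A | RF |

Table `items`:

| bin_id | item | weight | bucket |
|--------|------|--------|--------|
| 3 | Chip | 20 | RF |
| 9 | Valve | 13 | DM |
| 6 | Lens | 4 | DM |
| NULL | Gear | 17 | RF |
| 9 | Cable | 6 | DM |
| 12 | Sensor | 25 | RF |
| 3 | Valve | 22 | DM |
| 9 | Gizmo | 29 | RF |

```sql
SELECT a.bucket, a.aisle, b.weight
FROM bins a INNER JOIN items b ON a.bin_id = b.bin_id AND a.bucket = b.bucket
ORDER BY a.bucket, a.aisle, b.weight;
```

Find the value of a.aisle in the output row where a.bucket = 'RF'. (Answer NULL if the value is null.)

INNER JOIN keeps only pairs where the ON condition holds.
Matching on a.bin_id = b.bin_id AND a.bucket = b.bucket. A NULL in a compared column never satisfies the condition.
- a[0] bin_id=9, bucket=DM → 2 match(es) in b → 2 row(s).
- a[1] bin_id=11, bucket=RF → no match; dropped.
- a[2] bin_id=12, bucket=DM → no match; dropped.
- a[3] bin_id=9, bucket=RF → 1 match(es) in b → 1 row(s).
- a[4] bin_id=NULL, bucket=DM → no match; dropped.
- a[5] bin_id=11, bucket=RF → no match; dropped.

A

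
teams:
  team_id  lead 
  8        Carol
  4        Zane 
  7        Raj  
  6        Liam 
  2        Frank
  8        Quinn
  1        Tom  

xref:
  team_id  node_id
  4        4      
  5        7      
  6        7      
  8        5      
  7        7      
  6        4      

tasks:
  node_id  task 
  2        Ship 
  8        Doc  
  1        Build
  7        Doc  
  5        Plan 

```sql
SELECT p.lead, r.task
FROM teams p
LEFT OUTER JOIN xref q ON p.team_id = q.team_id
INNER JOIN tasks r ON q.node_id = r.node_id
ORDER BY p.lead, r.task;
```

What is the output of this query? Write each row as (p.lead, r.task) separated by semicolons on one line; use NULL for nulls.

Evaluate left to right. First `teams p LEFT JOIN xref q` on team_id: 8 row(s).
Then INNER JOIN `tasks r` on node_id: keep only rows whose q.node_id appears in r.

(Carol, Plan); (Liam, Doc); (Quinn, Plan); (Raj, Doc)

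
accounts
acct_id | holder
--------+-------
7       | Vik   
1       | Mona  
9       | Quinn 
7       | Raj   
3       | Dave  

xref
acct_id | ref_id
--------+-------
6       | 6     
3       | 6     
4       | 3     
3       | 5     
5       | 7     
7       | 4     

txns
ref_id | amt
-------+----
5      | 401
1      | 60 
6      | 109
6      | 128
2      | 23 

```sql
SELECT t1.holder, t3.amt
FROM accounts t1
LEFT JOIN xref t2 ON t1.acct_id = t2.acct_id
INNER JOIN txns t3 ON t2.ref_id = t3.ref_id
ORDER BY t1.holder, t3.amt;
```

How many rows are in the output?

3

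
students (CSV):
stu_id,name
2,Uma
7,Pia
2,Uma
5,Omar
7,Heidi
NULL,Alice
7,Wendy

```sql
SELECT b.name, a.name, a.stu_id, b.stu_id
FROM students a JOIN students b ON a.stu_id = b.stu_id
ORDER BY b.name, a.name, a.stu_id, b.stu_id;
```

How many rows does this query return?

14

INNER JOIN keeps only pairs where the ON condition holds.
Matching on a.stu_id = b.stu_id. A NULL in a compared column never satisfies the condition.
- stu_id=2: 2 matching b row(s), so 2 row(s) emitted.
- stu_id=7: 3 matching b row(s), so 3 row(s) emitted.
- stu_id=2: 2 matching b row(s), so 2 row(s) emitted.
- stu_id=5: 1 matching b row(s), so 1 row(s) emitted.
- stu_id=7: 3 matching b row(s), so 3 row(s) emitted.
- stu_id=NULL: no matching b row, dropped.
- stu_id=7: 3 matching b row(s), so 3 row(s) emitted.
Total: 14 rows.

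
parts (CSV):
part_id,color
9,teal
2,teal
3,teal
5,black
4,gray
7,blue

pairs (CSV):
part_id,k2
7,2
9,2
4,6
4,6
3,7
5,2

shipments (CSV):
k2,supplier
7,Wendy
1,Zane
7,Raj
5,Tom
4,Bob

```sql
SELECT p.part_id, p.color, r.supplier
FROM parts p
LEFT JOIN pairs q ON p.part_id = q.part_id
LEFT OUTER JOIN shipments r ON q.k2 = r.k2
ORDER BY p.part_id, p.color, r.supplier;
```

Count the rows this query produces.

8

Evaluate left to right. First `parts p LEFT JOIN pairs q` on part_id: 7 row(s).
Then LEFT JOIN `shipments r` on k2: each of those 7 rows is kept; rows whose q.k2 has no match in r get NULL for r's columns.
Result: 8 row(s).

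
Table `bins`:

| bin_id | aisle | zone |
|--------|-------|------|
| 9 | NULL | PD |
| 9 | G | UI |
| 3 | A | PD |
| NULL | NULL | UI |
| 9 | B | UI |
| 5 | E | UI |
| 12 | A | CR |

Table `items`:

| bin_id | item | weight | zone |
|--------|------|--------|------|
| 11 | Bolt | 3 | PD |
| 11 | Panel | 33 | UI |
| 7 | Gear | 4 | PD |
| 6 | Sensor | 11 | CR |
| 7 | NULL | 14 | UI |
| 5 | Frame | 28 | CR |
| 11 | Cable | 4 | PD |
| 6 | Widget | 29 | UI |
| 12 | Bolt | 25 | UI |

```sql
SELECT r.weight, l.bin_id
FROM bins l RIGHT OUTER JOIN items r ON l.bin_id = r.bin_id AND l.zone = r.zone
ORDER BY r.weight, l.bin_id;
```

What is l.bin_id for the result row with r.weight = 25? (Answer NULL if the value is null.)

NULL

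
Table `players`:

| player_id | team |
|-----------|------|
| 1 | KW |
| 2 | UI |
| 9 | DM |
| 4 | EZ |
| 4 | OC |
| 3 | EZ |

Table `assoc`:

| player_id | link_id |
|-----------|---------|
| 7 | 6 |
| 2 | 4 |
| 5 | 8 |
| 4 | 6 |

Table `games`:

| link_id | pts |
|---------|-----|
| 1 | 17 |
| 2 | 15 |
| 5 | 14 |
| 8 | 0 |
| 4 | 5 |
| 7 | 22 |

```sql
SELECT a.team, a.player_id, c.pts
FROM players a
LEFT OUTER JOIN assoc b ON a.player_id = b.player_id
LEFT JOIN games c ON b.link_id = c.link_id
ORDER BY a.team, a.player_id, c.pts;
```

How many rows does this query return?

6

Step 1 — a LEFT JOIN b on player_id → 6 row(s).
Then LEFT JOIN `games c` on link_id: each of those 6 rows is kept; rows whose b.link_id has no match in c get NULL for c's columns.
Result: 6 row(s).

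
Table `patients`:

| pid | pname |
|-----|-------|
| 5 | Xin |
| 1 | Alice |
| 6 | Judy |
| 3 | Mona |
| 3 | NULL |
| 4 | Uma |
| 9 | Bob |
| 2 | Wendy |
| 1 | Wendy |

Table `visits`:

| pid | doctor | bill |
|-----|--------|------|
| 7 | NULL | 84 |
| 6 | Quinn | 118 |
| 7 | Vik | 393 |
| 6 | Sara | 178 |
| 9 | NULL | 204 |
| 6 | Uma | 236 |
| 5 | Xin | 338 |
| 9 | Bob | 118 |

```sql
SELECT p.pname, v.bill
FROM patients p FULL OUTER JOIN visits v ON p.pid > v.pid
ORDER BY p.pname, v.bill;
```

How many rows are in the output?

16

FULL OUTER JOIN keeps every row from both sides; unmatched rows get NULL for the other side's columns.
Matching on p.pid > v.pid.
- p (pid=5) has no partner → padded with NULL.
- p (pid=1) has no partner → padded with NULL.
- p (pid=6) pairs with 1 row(s) of v.
- p (pid=3) has no partner → padded with NULL.
- p (pid=3) has no partner → padded with NULL.
- p (pid=4) has no partner → padded with NULL.
- p (pid=9) pairs with 6 row(s) of v.
- p (pid=2) has no partner → padded with NULL.
- p (pid=1) has no partner → padded with NULL.
- 2 v row(s) had no p match → kept, p columns NULL.
Total: 7 matched + 9 padded = 16 rows.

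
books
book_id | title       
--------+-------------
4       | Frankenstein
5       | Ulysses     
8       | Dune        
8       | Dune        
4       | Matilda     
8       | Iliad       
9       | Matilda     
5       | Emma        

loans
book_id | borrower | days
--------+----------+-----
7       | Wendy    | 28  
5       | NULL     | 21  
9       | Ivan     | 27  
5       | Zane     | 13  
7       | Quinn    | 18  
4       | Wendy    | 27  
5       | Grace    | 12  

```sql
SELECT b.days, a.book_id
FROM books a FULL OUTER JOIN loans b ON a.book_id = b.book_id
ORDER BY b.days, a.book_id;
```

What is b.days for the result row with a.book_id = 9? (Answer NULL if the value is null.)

27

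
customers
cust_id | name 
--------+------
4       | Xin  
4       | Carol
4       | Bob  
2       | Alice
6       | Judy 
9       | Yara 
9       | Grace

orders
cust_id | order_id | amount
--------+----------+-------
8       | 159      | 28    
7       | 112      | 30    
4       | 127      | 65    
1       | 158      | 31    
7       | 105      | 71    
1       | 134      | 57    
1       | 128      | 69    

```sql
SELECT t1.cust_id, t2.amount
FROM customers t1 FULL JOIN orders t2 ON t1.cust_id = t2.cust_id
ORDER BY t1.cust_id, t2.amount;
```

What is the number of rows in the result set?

FULL OUTER JOIN keeps every row from both sides; unmatched rows get NULL for the other side's columns.
Matching on t1.cust_id = t2.cust_id.
- t1[0] cust_id=4 → 1 match(es) in t2 → 1 row(s).
- t1[1] cust_id=4 → 1 match(es) in t2 → 1 row(s).
- t1[2] cust_id=4 → 1 match(es) in t2 → 1 row(s).
- t1[3] cust_id=2 → no match; kept with NULLs on the t2 side.
- t1[4] cust_id=6 → no match; kept with NULLs on the t2 side.
- t1[5] cust_id=9 → no match; kept with NULLs on the t2 side.
- t1[6] cust_id=9 → no match; kept with NULLs on the t2 side.
- 6 t2 row(s) had no t1 match → kept, t1 columns NULL.
Total: 3 matched + 10 padded = 13 rows.

13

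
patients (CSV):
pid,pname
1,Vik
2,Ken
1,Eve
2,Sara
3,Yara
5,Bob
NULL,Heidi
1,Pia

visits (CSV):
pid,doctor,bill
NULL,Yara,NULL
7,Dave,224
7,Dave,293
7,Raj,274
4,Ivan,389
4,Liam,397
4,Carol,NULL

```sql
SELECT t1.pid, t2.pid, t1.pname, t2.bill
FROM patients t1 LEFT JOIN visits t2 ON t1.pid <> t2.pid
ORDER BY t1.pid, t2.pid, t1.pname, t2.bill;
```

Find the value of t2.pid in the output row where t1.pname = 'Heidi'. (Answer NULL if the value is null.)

NULL

LEFT JOIN keeps every row from `patients`; unmatched rows get NULL for `visits`'s columns.
Matching on t1.pid <> t2.pid. A NULL in a compared column never satisfies the condition.
Matched pairs: 42; unmatched t1 rows kept: 1.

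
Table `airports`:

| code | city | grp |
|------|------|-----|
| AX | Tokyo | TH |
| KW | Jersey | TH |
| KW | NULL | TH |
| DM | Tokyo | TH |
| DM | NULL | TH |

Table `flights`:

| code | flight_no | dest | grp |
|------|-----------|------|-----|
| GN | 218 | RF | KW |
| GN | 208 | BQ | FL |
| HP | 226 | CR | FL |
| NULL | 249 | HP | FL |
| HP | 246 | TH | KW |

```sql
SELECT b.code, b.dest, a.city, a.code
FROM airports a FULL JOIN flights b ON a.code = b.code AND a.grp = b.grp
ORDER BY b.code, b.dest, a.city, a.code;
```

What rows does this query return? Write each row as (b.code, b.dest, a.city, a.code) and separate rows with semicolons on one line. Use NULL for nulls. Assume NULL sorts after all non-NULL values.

(GN, BQ, NULL, NULL); (GN, RF, NULL, NULL); (HP, CR, NULL, NULL); (HP, TH, NULL, NULL); (NULL, HP, NULL, NULL); (NULL, NULL, Jersey, KW); (NULL, NULL, Tokyo, AX); (NULL, NULL, Tokyo, DM); (NULL, NULL, NULL, DM); (NULL, NULL, NULL, KW)

FULL OUTER JOIN keeps every row from both sides; unmatched rows get NULL for the other side's columns.
Matching on a.code = b.code AND a.grp = b.grp. A NULL in a compared column never satisfies the condition.
- a (code=AX, grp=TH) has no partner → padded with NULL.
- a (code=KW, grp=TH) has no partner → padded with NULL.
- a (code=KW, grp=TH) has no partner → padded with NULL.
- a (code=DM, grp=TH) has no partner → padded with NULL.
- a (code=DM, grp=TH) has no partner → padded with NULL.
- 5 b row(s) had no a match → kept, a columns NULL.
After projecting and ordering:
b.code | b.dest | a.city | a.code
GN | BQ | NULL | NULL
GN | RF | NULL | NULL
HP | CR | NULL | NULL
HP | TH | NULL | NULL
NULL | HP | NULL | NULL
NULL | NULL | Jersey | KW
NULL | NULL | Tokyo | AX
NULL | NULL | Tokyo | DM
NULL | NULL | NULL | DM
NULL | NULL | NULL | KW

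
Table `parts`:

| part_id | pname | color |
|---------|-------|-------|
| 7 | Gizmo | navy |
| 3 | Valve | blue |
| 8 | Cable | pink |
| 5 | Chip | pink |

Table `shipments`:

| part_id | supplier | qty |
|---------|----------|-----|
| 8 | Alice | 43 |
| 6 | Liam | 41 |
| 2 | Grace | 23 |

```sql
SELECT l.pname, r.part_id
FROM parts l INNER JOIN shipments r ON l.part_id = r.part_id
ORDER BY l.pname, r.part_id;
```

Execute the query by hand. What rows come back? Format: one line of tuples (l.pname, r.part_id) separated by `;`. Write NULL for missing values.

INNER JOIN keeps only pairs where the ON condition holds.
Matching on l.part_id = r.part_id.
Matched pairs: 1.

(Cable, 8)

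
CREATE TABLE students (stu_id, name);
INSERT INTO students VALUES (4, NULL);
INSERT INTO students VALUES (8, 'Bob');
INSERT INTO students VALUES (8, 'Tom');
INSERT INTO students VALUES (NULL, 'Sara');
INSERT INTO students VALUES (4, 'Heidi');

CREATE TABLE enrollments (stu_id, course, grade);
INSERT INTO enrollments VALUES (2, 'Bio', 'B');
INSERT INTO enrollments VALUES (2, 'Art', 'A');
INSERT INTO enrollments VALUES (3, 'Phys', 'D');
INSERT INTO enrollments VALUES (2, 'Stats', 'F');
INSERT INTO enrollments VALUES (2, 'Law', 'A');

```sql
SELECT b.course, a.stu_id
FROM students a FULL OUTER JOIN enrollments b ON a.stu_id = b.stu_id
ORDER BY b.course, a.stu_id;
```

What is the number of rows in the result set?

10

FULL OUTER JOIN keeps every row from both sides; unmatched rows get NULL for the other side's columns.
Matching on a.stu_id = b.stu_id. A NULL in a compared column never satisfies the condition.
Matched pairs: 0; unmatched a rows kept: 5; unmatched b rows kept: 5.
Total: 0 matched + 10 padded = 10 rows.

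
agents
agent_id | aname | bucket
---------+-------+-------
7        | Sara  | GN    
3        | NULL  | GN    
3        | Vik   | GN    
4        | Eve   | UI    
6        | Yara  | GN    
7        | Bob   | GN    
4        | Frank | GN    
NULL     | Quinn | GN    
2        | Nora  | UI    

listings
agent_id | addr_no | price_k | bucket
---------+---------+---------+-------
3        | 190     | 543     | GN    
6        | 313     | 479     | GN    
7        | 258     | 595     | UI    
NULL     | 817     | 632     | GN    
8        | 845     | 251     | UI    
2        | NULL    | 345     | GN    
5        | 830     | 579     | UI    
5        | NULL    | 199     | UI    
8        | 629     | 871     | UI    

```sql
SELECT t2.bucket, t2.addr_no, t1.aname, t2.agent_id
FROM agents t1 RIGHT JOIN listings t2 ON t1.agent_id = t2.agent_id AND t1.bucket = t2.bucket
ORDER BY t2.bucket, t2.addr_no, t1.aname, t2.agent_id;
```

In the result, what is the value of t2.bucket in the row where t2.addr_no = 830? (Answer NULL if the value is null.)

RIGHT JOIN keeps every row from `listings`; unmatched rows get NULL for `agents`'s columns.
Matching on t1.agent_id = t2.agent_id AND t1.bucket = t2.bucket. A NULL in a compared column never satisfies the condition.
Matched pairs: 3; unmatched t2 rows kept: 7.

UI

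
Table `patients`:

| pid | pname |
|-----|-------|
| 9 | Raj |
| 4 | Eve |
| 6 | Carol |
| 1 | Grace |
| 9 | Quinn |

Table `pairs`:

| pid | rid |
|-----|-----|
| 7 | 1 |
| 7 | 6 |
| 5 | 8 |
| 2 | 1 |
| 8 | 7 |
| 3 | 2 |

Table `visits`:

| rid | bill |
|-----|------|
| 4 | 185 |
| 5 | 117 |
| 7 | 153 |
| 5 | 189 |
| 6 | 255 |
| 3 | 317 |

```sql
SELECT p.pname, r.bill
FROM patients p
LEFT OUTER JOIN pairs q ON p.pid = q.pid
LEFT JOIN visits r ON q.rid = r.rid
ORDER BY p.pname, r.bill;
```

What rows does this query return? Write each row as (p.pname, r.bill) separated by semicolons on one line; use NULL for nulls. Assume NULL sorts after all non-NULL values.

(Carol, NULL); (Eve, NULL); (Grace, NULL); (Quinn, NULL); (Raj, NULL)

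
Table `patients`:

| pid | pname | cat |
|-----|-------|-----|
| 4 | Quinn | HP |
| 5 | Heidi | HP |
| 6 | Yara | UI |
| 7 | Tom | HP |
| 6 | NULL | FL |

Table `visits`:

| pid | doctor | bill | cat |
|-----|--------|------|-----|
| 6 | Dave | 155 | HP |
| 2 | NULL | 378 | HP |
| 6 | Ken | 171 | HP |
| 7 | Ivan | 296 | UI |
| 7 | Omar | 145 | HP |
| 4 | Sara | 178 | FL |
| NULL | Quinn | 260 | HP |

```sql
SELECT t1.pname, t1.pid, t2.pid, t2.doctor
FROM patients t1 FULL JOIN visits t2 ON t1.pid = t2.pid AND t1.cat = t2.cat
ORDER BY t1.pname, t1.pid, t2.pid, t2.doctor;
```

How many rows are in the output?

FULL OUTER JOIN keeps every row from both sides; unmatched rows get NULL for the other side's columns.
Matching on t1.pid = t2.pid AND t1.cat = t2.cat. A NULL in a compared column never satisfies the condition.
Matched pairs: 1; unmatched t1 rows kept: 4; unmatched t2 rows kept: 6.
Total: 1 matched + 10 padded = 11 rows.

11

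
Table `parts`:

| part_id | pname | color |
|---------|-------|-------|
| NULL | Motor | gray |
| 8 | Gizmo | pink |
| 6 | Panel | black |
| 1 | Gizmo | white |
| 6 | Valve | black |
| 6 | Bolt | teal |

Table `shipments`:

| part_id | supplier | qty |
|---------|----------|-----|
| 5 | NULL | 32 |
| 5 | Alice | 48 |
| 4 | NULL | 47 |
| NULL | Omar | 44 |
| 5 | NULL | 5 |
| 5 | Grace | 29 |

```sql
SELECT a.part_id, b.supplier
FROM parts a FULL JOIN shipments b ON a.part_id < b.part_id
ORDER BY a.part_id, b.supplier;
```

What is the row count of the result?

11

FULL OUTER JOIN keeps every row from both sides; unmatched rows get NULL for the other side's columns.
Matching on a.part_id < b.part_id. A NULL in a compared column never satisfies the condition.
- part_id=NULL: no b row matches, row kept with b columns NULL.
- part_id=8: no b row matches, row kept with b columns NULL.
- part_id=6: no b row matches, row kept with b columns NULL.
- part_id=1: 5 matching b row(s), so 5 row(s) emitted.
- part_id=6: no b row matches, row kept with b columns NULL.
- part_id=6: no b row matches, row kept with b columns NULL.
- 1 b row(s) had no a match → kept, a columns NULL.
Total: 5 matched + 6 padded = 11 rows.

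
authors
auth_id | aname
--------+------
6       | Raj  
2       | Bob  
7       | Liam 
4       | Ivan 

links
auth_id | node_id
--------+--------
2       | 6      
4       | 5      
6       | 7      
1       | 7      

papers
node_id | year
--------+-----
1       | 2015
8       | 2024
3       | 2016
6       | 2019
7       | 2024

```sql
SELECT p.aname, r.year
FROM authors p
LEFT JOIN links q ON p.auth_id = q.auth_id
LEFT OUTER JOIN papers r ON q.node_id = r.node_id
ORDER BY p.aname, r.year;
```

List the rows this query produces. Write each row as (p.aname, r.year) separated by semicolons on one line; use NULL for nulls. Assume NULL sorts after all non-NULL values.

Joins associate left-to-right: authors LEFT JOIN links on auth_id gives 4 intermediate row(s).
Then LEFT JOIN `papers r` on node_id: each of those 4 rows is kept; rows whose q.node_id has no match in r get NULL for r's columns.

(Bob, 2019); (Ivan, NULL); (Liam, NULL); (Raj, 2024)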